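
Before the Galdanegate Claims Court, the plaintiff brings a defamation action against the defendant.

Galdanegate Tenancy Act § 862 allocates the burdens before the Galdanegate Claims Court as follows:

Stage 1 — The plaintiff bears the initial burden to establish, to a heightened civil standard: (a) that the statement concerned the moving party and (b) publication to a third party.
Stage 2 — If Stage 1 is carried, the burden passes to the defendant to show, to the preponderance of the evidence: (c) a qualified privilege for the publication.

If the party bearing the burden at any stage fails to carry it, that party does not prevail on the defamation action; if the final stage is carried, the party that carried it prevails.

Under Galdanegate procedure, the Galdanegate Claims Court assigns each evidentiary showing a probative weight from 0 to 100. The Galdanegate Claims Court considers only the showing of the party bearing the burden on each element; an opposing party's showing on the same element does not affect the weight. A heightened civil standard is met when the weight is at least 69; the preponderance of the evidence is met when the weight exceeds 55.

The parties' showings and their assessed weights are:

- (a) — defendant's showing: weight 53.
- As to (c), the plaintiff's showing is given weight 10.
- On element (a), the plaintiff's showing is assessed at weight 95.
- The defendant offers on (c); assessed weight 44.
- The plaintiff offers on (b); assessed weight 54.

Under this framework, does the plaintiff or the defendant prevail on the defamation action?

Stage 1 — burden on plaintiff; standard: a heightened civil standard (weight is at least 69).
    (a): 95 (defendant's 53 disregarded) ≥ 69 [met]
    (b): 54 < 69 [not met]
  Not every element is met, so the plaintiff fails to carry Stage 1.
The defendant prevails.

defendant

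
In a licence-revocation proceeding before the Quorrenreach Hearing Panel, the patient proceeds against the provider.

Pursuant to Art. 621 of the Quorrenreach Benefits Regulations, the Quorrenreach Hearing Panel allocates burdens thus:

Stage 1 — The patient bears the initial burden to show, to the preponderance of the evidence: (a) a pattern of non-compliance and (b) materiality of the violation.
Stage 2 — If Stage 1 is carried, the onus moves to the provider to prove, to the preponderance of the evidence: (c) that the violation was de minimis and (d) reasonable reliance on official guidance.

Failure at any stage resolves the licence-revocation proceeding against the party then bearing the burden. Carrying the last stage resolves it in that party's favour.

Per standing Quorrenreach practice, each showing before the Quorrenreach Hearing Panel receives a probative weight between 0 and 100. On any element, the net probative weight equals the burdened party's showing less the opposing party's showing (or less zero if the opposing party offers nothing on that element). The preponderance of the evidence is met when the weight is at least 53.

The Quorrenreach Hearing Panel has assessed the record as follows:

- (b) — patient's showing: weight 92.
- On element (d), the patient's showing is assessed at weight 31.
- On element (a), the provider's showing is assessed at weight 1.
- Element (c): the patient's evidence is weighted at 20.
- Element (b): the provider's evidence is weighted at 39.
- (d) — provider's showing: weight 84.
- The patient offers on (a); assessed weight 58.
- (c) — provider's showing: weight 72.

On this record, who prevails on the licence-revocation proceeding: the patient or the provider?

patient

Stage 1 — burden on patient; standard: the preponderance of the evidence (weight is at least 53).
    (a): 58 − 1 = 57 ≥ 53 [met]
    (b): 92 − 39 = 53 ≥ 53 [met]
  All elements met. The burden passes to the provider.
Stage 2 — burden on provider; standard: the preponderance of the evidence (weight is at least 53).
    (c): 72 − 20 = 52 < 53 [not met]
    (d): 84 − 31 = 53 ≥ 53 [met]
  Not every element is met, so the provider fails to carry Stage 2.
The analysis ends at Stage 2; the patient prevails.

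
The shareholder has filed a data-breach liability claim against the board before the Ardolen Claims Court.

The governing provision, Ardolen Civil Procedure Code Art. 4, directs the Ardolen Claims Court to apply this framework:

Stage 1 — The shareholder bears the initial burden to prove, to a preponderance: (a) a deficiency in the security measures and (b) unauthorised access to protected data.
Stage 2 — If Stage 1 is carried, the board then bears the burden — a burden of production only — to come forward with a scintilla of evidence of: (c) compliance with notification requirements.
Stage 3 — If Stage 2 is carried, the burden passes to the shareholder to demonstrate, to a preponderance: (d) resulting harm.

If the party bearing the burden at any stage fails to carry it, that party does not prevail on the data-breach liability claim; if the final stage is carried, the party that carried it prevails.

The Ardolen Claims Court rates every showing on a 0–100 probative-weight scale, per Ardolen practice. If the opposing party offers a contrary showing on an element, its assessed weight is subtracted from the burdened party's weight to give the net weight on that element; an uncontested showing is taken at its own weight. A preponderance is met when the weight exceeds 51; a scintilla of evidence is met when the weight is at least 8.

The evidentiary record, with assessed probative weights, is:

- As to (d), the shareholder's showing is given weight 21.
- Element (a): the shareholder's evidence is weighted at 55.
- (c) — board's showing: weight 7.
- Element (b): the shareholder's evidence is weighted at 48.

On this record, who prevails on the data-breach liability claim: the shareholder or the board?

board

At Stage 1 the shareholder must meet a preponderance (weight exceeds 51): on (a) the weight is 55, which does exceed 51, so (a) meets the standard; on (b) the weight is 48, ≤ 51, so (b) does not meet the standard.
  The shareholder does not carry Stage 1.
The board prevails.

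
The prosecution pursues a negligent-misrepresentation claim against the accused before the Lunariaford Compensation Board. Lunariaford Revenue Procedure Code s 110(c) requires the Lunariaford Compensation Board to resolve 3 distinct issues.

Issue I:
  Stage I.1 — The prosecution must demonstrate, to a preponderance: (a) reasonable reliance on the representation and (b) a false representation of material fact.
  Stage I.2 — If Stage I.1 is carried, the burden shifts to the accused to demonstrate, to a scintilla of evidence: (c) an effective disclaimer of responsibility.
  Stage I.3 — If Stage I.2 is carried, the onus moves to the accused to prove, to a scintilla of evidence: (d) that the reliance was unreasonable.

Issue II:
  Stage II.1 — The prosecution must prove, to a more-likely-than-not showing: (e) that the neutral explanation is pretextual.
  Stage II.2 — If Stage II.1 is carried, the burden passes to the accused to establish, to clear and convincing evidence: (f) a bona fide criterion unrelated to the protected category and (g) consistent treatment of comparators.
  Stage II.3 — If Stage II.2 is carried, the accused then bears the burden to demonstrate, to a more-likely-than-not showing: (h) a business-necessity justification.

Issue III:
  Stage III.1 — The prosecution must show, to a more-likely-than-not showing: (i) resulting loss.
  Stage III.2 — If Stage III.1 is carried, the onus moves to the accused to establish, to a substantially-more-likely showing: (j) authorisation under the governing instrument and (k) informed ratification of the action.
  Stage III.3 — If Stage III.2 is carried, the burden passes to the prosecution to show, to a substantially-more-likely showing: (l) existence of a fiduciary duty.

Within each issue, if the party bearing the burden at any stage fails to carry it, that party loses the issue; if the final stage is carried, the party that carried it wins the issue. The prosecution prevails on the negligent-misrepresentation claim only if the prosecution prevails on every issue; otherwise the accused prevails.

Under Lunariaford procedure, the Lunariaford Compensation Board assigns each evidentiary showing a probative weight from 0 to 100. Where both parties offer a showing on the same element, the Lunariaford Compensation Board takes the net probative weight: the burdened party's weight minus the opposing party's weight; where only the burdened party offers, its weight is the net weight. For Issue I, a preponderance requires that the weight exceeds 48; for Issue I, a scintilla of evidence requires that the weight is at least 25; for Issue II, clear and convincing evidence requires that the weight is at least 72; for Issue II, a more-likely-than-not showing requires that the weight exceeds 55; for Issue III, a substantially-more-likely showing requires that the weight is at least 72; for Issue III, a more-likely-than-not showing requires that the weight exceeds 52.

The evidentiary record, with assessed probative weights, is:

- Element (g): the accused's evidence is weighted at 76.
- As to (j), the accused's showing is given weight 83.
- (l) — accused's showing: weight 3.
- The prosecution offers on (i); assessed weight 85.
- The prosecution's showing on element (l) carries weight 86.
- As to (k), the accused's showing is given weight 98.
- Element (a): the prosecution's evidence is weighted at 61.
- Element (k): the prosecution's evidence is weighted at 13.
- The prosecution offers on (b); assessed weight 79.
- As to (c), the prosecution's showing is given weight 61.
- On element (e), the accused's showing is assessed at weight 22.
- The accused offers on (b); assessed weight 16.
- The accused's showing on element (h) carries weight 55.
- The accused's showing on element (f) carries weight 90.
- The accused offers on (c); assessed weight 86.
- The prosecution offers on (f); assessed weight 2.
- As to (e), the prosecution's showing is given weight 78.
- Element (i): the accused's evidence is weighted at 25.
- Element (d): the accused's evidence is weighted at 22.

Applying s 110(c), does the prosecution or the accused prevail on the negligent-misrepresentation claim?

prosecution

— Issue I —
At Stage I.1 the prosecution must meet a preponderance (weight exceeds 48): on (a) the weight is 61, which does exceed 48, so (a) meets the standard; on (b) the weight is 79 less the opposing 16 gives net 63, which does exceed 48, so (b) meets the standard.
  Stage I.1 carried; the burden shifts to the accused.
At Stage I.2 the accused must meet a scintilla of evidence (weight is at least 25): on (c) the weight is 86 less the opposing 61 gives net 25, which does reach 25, so (c) meets the standard.
  Stage I.2 carried; the burden remains with the accused.
At Stage I.3 the accused must meet a scintilla of evidence (weight is at least 25): on (d) the weight is 22, which does not reach 25, so (d) does not meet the standard.
  Not every element is met, so the accused fails to carry Stage I.3.
So the prosecution prevails on this issue.
— Issue II —
At Stage II.1 the prosecution must meet a more-likely-than-not showing (weight exceeds 55): on (e) the weight is 78 less the opposing 22 gives net 56, > 55, so (e) meets the standard.
  All elements met. The burden passes to the accused.
At Stage II.2 the accused must meet clear and convincing evidence (weight is at least 72): on (f) the weight is 90 less the opposing 2 gives net 88, which does reach 72, so (f) meets the standard; on (g) the weight is 76, which does reach 72, so (g) meets the standard.
  All elements met. The accused retains the burden for Stage II.3.
At Stage II.3 the accused must meet a more-likely-than-not showing (weight exceeds 55): on (h) the weight is 55, ≤ 55, so (h) does not meet the standard.
  Stage II.3 not carried; the accused fails its burden.
So the prosecution prevails on this issue.
— Issue III —
Stage III.1 — burden on prosecution; standard: a more-likely-than-not showing (weight exceeds 52).
    (i): 85 − 25 = 60 > 52 [met]
  The prosecution carries Stage III.1; the accused now bears the burden.
Stage III.2 — burden on accused; standard: a substantially-more-likely showing (weight is at least 72).
    (j): 83 ≥ 72 [met]
    (k): 98 − 13 = 85 ≥ 72 [met]
  Stage III.2 carried; the burden shifts to the prosecution.
Stage III.3 — burden on prosecution; standard: a substantially-more-likely showing (weight is at least 72).
    (l): 86 − 3 = 83 ≥ 72 [met]
  All elements met at the final stage.
With every stage satisfied, the prosecution prevails on this issue.
Per-issue: Issue I → prosecution; Issue II → prosecution; Issue III → prosecution. The prosecution must prevail on every issue; overall, the prosecution prevails.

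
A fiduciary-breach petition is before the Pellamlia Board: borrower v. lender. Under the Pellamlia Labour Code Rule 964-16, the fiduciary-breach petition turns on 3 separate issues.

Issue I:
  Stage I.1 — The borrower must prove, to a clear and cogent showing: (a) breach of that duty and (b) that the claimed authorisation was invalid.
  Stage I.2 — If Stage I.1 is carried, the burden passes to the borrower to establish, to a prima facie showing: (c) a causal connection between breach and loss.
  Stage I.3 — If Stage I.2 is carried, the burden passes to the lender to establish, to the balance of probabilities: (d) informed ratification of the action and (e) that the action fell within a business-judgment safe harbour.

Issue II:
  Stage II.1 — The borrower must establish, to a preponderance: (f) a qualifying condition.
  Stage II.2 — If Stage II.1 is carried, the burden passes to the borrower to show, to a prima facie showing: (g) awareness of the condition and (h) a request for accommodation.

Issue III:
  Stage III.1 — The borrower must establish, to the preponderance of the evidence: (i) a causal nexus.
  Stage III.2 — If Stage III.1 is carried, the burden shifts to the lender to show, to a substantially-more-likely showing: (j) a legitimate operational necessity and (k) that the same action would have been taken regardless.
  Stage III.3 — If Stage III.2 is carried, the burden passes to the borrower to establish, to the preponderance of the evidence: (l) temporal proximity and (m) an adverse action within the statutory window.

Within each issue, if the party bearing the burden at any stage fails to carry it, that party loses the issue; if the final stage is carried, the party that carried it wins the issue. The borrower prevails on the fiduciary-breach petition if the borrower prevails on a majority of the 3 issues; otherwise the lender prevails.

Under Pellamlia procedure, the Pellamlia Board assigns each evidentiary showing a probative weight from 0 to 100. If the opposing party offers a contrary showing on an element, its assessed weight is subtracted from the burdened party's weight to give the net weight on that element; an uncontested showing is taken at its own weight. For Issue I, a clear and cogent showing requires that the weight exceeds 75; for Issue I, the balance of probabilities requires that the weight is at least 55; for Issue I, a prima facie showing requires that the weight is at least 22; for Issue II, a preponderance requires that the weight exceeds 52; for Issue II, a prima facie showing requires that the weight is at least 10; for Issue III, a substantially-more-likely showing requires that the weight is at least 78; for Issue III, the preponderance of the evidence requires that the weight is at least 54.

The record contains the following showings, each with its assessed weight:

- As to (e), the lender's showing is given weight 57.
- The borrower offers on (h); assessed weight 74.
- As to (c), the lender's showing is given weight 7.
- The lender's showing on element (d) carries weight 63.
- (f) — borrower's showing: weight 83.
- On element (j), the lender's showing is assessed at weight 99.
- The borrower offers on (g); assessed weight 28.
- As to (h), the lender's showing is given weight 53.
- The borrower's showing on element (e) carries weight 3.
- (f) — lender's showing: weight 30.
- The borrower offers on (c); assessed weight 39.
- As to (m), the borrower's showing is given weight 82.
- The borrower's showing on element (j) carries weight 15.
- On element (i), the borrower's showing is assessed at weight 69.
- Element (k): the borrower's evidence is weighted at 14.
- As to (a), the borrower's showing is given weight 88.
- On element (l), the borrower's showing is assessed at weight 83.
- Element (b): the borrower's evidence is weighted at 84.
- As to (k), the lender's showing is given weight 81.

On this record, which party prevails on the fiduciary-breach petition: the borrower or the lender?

borrower

— Issue I —
At Stage I.1 the borrower must meet a clear and cogent showing (weight exceeds 75): on (a) the weight is 88, which does exceed 75, so (a) meets the standard; on (b) the weight is 84, which does exceed 75, so (b) meets the standard.
  All elements met. The borrower retains the burden for Stage I.2.
At Stage I.2 the borrower must meet a prima facie showing (weight is at least 22): on (c) the weight is 39 less the opposing 7 gives net 32, which does reach 22, so (c) meets the standard.
  Stage I.2 carried; the burden shifts to the lender.
At Stage I.3 the lender must meet the balance of probabilities (weight is at least 55): on (d) the weight is 63, ≥ 55, so (d) meets the standard; on (e) the weight is 57 less the opposing 3 gives net 54, < 55, so (e) does not meet the standard.
  The lender does not carry Stage I.3.
So the borrower prevails on this issue.
— Issue II —
Stage II.1 — burden on borrower; standard: a preponderance (weight exceeds 52).
    (f): 83 − 30 = 53 > 52 [met]
  All elements met. The borrower retains the burden for Stage II.2.
Stage II.2 — burden on borrower; standard: a prima facie showing (weight is at least 10).
    (g): 28 ≥ 10 [met]
    (h): 74 − 53 = 21 ≥ 10 [met]
  All elements met at the final stage.
All stages carried — the borrower prevails on this issue.
— Issue III —
Stage III.1 — burden on borrower; standard: the preponderance of the evidence (weight is at least 54).
    (i): 69 ≥ 54 [met]
  Stage III.1 carried; the burden shifts to the lender.
Stage III.2 — burden on lender; standard: a substantially-more-likely showing (weight is at least 78).
    (j): 99 − 15 = 84 ≥ 78 [met]
    (k): 81 − 14 = 67 < 78 [not met]
  The lender does not carry Stage III.2.
The analysis ends at Stage III.2; the borrower prevails on this issue.
Per-issue: Issue I → borrower; Issue II → borrower; Issue III → borrower. The borrower must prevail on a majority of issues; overall, the borrower prevails.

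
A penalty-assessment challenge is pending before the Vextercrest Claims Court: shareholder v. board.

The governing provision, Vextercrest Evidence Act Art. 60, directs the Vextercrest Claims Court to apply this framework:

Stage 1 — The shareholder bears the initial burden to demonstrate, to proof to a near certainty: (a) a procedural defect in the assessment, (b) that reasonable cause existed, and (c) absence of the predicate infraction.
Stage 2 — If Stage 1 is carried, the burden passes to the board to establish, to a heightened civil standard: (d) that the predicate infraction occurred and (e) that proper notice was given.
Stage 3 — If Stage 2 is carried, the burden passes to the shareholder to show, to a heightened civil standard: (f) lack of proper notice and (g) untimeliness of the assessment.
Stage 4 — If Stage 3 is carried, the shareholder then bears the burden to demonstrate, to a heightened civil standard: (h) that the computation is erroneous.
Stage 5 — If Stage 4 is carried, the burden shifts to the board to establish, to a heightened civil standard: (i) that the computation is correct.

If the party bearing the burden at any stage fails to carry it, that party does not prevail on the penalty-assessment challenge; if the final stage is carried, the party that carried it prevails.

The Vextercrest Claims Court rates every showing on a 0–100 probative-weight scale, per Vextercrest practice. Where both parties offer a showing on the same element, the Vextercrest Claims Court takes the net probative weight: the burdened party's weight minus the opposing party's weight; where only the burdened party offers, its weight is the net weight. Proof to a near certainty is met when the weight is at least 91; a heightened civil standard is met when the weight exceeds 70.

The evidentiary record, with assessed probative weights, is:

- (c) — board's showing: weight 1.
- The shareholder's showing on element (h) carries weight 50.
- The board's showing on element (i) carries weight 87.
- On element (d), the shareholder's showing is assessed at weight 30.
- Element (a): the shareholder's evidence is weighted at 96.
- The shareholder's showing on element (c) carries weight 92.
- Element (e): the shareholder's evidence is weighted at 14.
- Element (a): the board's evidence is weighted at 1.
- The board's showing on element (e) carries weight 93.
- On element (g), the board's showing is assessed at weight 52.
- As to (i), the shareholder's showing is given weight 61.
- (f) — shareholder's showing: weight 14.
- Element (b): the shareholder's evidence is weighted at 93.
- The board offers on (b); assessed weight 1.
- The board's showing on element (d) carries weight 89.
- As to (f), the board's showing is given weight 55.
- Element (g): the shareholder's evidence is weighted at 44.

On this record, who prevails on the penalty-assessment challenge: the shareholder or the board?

shareholder

Stage 1 — burden on shareholder; standard: proof to a near certainty (weight is at least 91).
    (a): 96 − 1 = 95 ≥ 91 [met]
    (b): 93 − 1 = 92 ≥ 91 [met]
    (c): 92 − 1 = 91 ≥ 91 [met]
  Stage 1 carried; the burden shifts to the board.
Stage 2 — burden on board; standard: a heightened civil standard (weight exceeds 70).
    (d): 89 − 30 = 59 ≤ 70 [not met]
    (e): 93 − 14 = 79 > 70 [met]
  Stage 2 not carried; the board fails its burden.
So the shareholder prevails.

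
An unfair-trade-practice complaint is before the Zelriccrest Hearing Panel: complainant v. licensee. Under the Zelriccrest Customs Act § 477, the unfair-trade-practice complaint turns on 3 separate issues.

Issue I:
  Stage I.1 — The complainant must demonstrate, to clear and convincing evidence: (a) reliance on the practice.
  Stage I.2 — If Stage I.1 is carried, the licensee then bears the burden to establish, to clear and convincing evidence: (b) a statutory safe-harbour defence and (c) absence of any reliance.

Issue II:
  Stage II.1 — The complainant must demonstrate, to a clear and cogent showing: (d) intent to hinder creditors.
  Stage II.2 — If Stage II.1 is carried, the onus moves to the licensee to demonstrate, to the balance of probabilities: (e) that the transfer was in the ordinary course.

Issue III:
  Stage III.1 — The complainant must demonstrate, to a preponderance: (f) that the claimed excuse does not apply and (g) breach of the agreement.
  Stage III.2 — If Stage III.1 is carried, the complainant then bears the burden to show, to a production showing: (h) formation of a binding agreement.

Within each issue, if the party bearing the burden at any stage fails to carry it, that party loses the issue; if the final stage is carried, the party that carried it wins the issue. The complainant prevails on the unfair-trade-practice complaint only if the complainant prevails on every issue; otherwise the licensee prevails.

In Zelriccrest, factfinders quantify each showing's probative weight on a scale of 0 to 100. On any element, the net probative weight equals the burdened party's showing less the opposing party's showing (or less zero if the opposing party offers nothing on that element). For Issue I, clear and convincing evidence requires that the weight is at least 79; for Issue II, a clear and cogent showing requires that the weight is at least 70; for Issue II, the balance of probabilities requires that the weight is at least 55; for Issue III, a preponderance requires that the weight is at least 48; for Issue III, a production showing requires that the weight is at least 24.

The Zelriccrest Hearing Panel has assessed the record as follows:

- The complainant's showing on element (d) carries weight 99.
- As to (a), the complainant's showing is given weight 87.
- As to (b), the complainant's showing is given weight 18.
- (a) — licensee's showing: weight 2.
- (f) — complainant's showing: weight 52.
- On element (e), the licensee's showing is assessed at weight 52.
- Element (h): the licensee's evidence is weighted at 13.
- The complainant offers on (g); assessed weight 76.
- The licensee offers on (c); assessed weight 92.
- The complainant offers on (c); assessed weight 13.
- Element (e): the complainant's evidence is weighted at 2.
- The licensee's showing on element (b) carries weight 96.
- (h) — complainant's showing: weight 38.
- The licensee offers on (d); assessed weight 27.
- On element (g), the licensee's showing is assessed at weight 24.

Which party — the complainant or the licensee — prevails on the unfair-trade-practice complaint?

complainant

— Issue I —
Stage I.1 — burden on complainant; standard: clear and convincing evidence (weight is at least 79).
    (a): 87 − 2 = 85 ≥ 79 [met]
  Stage I.1 is satisfied; the onus moves to the licensee.
Stage I.2 — burden on licensee; standard: clear and convincing evidence (weight is at least 79).
    (b): 96 − 18 = 78 < 79 [not met]
    (c): 92 − 13 = 79 ≥ 79 [met]
  The licensee does not carry Stage I.2.
The complainant prevails on this issue.
— Issue II —
Stage II.1 — burden on complainant; standard: a clear and cogent showing (weight is at least 70).
    (d): 99 − 27 = 72 ≥ 70 [met]
  Stage II.1 is satisfied; the onus moves to the licensee.
Stage II.2 — burden on licensee; standard: the balance of probabilities (weight is at least 55).
    (e): 52 − 2 = 50 < 55 [not met]
  The licensee does not carry Stage II.2.
The complainant prevails on this issue.
— Issue III —
Stage III.1 (complainant, a preponderance, weight is at least 48): (f) 52 ≥ 48 — meets; (g) net 76−24=52 ≥ 48 — meets.
  All elements met. The complainant retains the burden for Stage III.2.
Stage III.2 (complainant, a production showing, weight is at least 24): (h) net 38−13=25 ≥ 24 — meets.
  Stage III.2 carried; the final stage is satisfied.
With every stage satisfied, the complainant prevails on this issue.
Per-issue: Issue I → complainant; Issue II → complainant; Issue III → complainant. The complainant must prevail on every issue; overall, the complainant prevails.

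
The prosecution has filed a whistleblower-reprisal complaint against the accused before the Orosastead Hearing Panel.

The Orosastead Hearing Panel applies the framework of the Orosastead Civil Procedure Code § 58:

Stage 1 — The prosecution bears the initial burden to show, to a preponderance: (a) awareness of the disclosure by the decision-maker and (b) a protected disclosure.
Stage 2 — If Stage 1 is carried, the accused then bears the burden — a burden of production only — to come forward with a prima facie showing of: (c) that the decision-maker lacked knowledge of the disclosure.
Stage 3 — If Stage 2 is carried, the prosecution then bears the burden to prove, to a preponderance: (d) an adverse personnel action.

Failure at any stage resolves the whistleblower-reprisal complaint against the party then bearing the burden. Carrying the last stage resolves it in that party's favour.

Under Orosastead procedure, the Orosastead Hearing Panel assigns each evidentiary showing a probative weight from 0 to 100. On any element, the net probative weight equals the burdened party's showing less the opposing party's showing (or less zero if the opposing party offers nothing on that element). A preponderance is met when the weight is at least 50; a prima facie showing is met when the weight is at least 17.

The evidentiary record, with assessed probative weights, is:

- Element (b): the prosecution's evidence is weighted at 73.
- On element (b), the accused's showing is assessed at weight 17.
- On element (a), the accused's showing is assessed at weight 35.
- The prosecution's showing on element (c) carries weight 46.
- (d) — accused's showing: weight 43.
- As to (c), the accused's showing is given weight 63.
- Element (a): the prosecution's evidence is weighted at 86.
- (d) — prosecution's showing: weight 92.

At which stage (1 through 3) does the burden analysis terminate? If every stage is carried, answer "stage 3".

stage 3

Stage 1 (prosecution, a preponderance, weight is at least 50): (a) net 86−35=51 ≥ 50 — meets; (b) net 73−17=56 ≥ 50 — meets.
  Stage 1 is satisfied; the onus moves to the accused.
Stage 2 (accused, a prima facie showing, weight is at least 17): (c) net 63−46=17 ≥ 17 — meets.
  The accused carries Stage 2; the prosecution now bears the burden.
Stage 3 (prosecution, a preponderance, weight is at least 50): (d) net 92−43=49 < 50 — fails.
  Not every element is met, so the prosecution fails to carry Stage 3.
The analysis ends at Stage 3; the accused prevails.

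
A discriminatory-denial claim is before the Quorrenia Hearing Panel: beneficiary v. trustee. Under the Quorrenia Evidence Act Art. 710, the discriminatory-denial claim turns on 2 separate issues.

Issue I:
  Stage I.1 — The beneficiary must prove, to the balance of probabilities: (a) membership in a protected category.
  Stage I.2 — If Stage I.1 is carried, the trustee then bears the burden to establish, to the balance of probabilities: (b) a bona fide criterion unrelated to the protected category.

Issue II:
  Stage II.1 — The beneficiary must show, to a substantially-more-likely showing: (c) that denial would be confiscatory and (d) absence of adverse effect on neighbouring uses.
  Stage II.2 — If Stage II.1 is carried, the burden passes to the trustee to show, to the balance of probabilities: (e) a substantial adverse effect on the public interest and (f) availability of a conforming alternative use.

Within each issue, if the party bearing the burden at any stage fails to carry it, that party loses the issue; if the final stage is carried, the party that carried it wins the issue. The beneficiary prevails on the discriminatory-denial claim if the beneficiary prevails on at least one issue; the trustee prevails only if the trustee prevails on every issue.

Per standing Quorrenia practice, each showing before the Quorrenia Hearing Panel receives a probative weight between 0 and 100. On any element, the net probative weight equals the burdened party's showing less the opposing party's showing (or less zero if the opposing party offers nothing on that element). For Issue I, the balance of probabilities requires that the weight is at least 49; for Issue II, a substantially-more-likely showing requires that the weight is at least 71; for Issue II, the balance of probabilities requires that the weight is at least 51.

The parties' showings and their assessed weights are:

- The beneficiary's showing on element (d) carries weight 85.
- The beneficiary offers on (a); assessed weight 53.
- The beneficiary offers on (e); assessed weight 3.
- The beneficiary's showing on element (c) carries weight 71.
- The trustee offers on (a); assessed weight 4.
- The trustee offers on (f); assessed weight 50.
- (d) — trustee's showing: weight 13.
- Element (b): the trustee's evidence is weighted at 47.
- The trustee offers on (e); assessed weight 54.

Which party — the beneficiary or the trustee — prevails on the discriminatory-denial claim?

— Issue I —
Stage I.1 — burden on beneficiary; standard: the balance of probabilities (weight is at least 49).
    (a): 53 − 4 = 49 ≥ 49 [met]
  Stage I.1 is satisfied; the onus moves to the trustee.
Stage I.2 — burden on trustee; standard: the balance of probabilities (weight is at least 49).
    (b): 47 < 49 [not met]
  Not every element is met, so the trustee fails to carry Stage I.2.
The beneficiary prevails on this issue.
— Issue II —
Stage II.1 — burden on beneficiary; standard: a substantially-more-likely showing (weight is at least 71).
    (c): 71 ≥ 71 [met]
    (d): 85 − 13 = 72 ≥ 71 [met]
  Stage II.1 is satisfied; the onus moves to the trustee.
Stage II.2 — burden on trustee; standard: the balance of probabilities (weight is at least 51).
    (e): 54 − 3 = 51 ≥ 51 [met]
    (f): 50 < 51 [not met]
  The trustee does not carry Stage II.2.
The beneficiary prevails on this issue.
Per-issue: Issue I → beneficiary; Issue II → beneficiary. The beneficiary must prevail on at least one issue; overall, the beneficiary prevails.

beneficiary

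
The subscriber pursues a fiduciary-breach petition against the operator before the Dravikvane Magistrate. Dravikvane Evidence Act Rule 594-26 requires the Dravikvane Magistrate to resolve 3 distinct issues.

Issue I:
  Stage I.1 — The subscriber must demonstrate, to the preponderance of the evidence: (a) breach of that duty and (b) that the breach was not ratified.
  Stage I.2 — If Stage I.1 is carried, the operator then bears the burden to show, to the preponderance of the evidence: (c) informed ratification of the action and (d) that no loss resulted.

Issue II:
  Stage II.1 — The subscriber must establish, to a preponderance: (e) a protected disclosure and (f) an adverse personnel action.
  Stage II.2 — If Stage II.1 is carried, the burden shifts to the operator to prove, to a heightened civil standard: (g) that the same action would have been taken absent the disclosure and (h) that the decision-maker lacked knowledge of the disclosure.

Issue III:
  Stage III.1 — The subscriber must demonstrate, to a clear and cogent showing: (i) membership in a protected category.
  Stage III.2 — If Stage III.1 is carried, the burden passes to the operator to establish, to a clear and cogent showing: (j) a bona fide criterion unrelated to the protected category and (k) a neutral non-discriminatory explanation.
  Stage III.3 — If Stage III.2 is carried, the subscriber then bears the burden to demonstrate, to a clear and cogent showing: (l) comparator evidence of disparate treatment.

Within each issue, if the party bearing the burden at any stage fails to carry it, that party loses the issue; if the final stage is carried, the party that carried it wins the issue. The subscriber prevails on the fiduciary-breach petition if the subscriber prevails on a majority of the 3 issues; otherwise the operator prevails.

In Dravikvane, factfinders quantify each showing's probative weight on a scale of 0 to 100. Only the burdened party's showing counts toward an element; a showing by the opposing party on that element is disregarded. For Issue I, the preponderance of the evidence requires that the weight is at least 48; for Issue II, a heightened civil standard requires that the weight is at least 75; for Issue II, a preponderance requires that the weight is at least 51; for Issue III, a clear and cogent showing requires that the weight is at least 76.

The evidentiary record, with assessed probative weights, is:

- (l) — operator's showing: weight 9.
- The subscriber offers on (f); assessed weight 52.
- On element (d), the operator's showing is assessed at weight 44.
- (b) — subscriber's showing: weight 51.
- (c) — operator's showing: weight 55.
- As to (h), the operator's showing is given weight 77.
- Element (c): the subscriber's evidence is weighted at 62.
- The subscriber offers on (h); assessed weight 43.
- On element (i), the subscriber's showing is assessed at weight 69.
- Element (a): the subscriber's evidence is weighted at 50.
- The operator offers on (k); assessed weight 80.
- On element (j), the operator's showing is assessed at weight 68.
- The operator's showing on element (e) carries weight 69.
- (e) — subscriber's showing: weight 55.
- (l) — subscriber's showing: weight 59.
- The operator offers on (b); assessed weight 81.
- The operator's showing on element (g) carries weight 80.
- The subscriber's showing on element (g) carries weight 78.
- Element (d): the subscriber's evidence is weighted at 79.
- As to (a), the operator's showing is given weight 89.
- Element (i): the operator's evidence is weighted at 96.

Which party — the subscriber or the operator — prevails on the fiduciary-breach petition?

— Issue I —
At Stage I.1 the subscriber must meet the preponderance of the evidence (weight is at least 48): on (a) the weight is 50 (the operator's 89 is given no effect), ≥ 48, so (a) meets the standard; on (b) the weight is 51 (the operator's 81 is given no effect), ≥ 48, so (b) meets the standard.
  Stage I.1 carried; the burden shifts to the operator.
At Stage I.2 the operator must meet the preponderance of the evidence (weight is at least 48): on (c) the weight is 55 (the subscriber's 62 is given no effect), ≥ 48, so (c) meets the standard; on (d) the weight is 44 (the subscriber's 79 is given no effect), < 48, so (d) does not meet the standard.
  The operator does not carry Stage I.2.
So the subscriber prevails on this issue.
— Issue II —
Stage II.1 (subscriber, a preponderance, weight is at least 51): (e) 55 (operator's 69 disregarded) ≥ 51 — meets; (f) 52 ≥ 51 — meets.
  Stage II.1 is satisfied; the onus moves to the operator.
Stage II.2 (operator, a heightened civil standard, weight is at least 75): (g) 80 (subscriber's 78 disregarded) ≥ 75 — meets; (h) 77 (subscriber's 43 disregarded) ≥ 75 — meets.
  All elements met at the final stage.
All stages carried — the operator prevails on this issue.
— Issue III —
Stage III.1 (subscriber, a clear and cogent showing, weight is at least 76): (i) 69 (operator's 96 disregarded) < 76 — fails.
  Not every element is met, so the subscriber fails to carry Stage III.1.
So the operator prevails on this issue.
Per-issue: Issue I → subscriber; Issue II → operator; Issue III → operator. The subscriber must prevail on a majority of issues; overall, the operator prevails.

operator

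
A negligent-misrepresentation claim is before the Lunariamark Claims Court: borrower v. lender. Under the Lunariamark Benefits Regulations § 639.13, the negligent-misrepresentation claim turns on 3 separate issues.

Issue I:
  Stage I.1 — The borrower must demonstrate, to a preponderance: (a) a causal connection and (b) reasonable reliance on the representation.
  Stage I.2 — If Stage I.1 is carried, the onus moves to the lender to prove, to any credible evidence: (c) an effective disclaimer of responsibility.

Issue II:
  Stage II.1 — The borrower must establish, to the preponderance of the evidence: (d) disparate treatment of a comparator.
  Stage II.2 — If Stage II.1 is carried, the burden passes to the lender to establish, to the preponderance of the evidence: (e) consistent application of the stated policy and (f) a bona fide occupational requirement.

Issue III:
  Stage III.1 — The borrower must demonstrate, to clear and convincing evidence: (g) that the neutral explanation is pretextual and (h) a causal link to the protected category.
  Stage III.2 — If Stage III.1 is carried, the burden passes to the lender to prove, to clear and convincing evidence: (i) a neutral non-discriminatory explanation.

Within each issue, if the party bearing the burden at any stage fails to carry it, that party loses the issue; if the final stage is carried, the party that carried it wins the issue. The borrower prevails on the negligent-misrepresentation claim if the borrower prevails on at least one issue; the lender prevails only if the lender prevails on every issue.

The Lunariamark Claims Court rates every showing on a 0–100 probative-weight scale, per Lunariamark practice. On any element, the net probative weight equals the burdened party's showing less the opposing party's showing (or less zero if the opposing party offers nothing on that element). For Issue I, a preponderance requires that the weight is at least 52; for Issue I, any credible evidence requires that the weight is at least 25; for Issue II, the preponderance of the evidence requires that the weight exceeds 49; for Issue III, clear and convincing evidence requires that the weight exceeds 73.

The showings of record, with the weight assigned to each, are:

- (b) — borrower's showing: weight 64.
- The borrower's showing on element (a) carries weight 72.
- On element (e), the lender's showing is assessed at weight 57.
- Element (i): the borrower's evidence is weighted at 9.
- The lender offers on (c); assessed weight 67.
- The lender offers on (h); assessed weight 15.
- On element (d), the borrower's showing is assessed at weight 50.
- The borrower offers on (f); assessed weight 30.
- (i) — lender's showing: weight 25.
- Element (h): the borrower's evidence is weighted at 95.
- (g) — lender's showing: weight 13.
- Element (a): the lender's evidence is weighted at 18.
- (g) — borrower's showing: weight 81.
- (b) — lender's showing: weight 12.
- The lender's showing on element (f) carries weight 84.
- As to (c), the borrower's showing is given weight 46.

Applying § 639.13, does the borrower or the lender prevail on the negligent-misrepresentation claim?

— Issue I —
Stage I.1 — burden on borrower; standard: a preponderance (weight is at least 52).
    (a): 72 − 18 = 54 ≥ 52 [met]
    (b): 64 − 12 = 52 ≥ 52 [met]
  Stage I.1 carried; the burden shifts to the lender.
Stage I.2 — burden on lender; standard: any credible evidence (weight is at least 25).
    (c): 67 − 46 = 21 < 25 [not met]
  Stage I.2 not carried; the lender fails its burden.
The analysis ends at Stage I.2; the borrower prevails on this issue.
— Issue II —
Stage II.1 (borrower, the preponderance of the evidence, weight exceeds 49): (d) 50 > 49 — meets.
  Stage II.1 carried; the burden shifts to the lender.
Stage II.2 (lender, the preponderance of the evidence, weight exceeds 49): (e) 57 > 49 — meets; (f) net 84−30=54 > 49 — meets.
  All elements met at the final stage.
All stages carried — the lender prevails on this issue.
— Issue III —
Stage III.1 (borrower, clear and convincing evidence, weight exceeds 73): (g) net 81−13=68 ≤ 73 — fails; (h) net 95−15=80 > 73 — meets.
  Stage III.1 not carried; the borrower fails its burden.
The lender prevails on this issue.
Per-issue: Issue I → borrower; Issue II → lender; Issue III → lender. The borrower must prevail on at least one issue; overall, the borrower prevails.

borrower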